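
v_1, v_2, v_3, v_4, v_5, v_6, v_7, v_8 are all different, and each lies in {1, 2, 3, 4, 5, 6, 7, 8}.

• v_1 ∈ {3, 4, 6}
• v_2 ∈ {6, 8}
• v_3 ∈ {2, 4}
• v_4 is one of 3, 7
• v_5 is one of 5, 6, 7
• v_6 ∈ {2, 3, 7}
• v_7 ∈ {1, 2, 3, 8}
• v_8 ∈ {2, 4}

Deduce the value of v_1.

6

The 8 variables together cover exactly {1, 2, 3, 4, 5, 6, 7, 8} — 8 values for 8 variables — and 1 appears only in v_7's list, so v_7 = 1.
The 7 still-open variables together cover exactly {2, 3, 4, 5, 6, 7, 8} — 7 values for 7 variables — and 5 appears only in v_5's list, so v_5 = 5.
Among the 6 still-open variables, 8 fits only v_2 (and all 6 values in {2, 3, 4, 6, 7, 8} must be used), so v_2 = 8.
Among the 5 still-open variables, 6 fits only v_1 (and all 5 values in {2, 3, 4, 6, 7} must be used), so v_1 = 6.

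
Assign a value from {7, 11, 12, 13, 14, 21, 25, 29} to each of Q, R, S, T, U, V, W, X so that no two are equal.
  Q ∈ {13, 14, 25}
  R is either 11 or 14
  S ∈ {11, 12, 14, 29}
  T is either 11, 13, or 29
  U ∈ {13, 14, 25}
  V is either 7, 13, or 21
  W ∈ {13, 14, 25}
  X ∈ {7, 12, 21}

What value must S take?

12

Q, U, W between them cover only {13, 14, 25} — a naked triple. Remove those values from R, S, T, V.
That leaves R = 11. Eliminate 11 elsewhere: S, T.
T's domain is down to {29}, so T = 29. Eliminate 29 elsewhere: S.
So S = 12.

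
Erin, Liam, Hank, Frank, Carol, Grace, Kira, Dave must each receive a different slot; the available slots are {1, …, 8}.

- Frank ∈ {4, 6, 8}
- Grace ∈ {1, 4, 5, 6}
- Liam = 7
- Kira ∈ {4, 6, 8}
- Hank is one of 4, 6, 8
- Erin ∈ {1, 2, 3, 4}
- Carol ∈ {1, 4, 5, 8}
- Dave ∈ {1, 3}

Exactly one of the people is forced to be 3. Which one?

Dave

Liam must be 7 (only option left).
The 7 still-open variables draw from only 7 values {1, 2, 3, 4, 5, 6, 8}, so each is used; only Erin can be 2, hence Erin = 2.
Among the 6 still-open variables, 3 fits only Dave (and all 6 values in {1, 3, 4, 5, 6, 8} must be used), so Dave = 3.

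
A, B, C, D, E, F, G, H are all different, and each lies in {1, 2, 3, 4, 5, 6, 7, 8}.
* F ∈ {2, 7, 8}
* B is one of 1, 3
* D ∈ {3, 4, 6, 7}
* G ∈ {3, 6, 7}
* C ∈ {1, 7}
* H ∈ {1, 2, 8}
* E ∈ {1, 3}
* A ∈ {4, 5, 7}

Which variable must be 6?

G

The 8 variables draw from only 8 values {1, 2, 3, 4, 5, 6, 7, 8}, so each is used; only A can be 5, hence A = 5.
The 7 still-open variables draw from only 7 values {1, 2, 3, 4, 6, 7, 8}, so each is used; only D can be 4, hence D = 4.
The 6 still-open variables draw from only 6 values {1, 2, 3, 6, 7, 8}, so each is used; only G can be 6, hence G = 6.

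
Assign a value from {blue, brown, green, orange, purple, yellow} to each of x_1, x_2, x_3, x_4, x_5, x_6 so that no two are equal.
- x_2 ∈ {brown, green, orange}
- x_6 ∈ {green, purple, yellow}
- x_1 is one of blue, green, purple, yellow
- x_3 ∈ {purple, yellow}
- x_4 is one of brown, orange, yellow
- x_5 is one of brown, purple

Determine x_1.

blue

The 6 variables draw from only 6 values {blue, brown, green, orange, purple, yellow}, so each is used; only x_1 can be blue, hence x_1 = blue.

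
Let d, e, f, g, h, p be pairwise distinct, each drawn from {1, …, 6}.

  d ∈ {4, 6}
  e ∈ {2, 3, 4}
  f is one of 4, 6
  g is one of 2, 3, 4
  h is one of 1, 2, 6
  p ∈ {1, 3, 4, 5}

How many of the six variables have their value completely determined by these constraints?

2

The 6 variables together cover exactly {1, 2, 3, 4, 5, 6} — 6 values for 6 variables — and 5 appears only in p's list, so p = 5.
The 5 still-open variables together cover exactly {1, 2, 3, 4, 6} — 5 values for 5 variables — and 1 appears only in h's list, so h = 1.
d and f between them cover only {4, 6} — a naked pair. Remove those values from e, g.
Determined: h=1, p=5. The other variables each still have more than one consistent value. That makes 2.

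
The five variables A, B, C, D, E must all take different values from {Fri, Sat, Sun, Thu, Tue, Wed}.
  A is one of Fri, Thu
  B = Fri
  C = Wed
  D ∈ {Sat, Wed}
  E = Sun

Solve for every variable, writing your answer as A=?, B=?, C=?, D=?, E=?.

B must be Fri (only option left). Strike Fri from A.
C's domain is down to {Wed}, so C = Wed. Eliminate Wed elsewhere: D.
D's domain is down to {Sat}, so D = Sat.
E has just one choice, so E = Sun.
A has just one choice, so A = Thu.

A=Thu, B=Fri, C=Wed, D=Sat, E=Sun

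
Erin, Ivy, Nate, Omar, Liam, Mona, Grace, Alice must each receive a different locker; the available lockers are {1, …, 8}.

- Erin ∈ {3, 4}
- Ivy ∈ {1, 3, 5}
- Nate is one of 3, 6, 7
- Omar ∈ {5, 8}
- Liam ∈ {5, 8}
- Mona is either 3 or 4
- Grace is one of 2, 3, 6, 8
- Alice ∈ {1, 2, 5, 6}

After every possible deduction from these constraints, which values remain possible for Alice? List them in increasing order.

2, 6

Among the 8 variables, 7 fits only Nate (and all 8 values in {1, 2, 3, 4, 5, 6, 7, 8} must be used), so Nate = 7.
Erin and Mona between them cover only {3, 4} — a naked pair. Remove those values from Ivy, Grace.
Omar and Liam share exactly the 2 values {5, 8}; by pigeonhole those values go to them, so strike 5, 8 from Ivy, Grace, Alice.
Ivy has just one choice, so Ivy = 1. So Alice can't be 1.
No further eliminations apply; Alice can still be any of 2, 6.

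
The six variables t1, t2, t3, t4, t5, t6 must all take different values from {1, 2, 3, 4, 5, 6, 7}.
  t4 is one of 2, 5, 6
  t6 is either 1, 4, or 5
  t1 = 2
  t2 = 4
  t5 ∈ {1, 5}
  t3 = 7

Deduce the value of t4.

t1 has just one choice, so t1 = 2. Eliminate 2 elsewhere: t4.
That leaves t2 = 4. So t6 can't be 4.
t3 has just one choice, so t3 = 7.
The 3 still-open variables together cover exactly {1, 5, 6} — 3 values for 3 variables — and 6 appears only in t4's list, so t4 = 6.

6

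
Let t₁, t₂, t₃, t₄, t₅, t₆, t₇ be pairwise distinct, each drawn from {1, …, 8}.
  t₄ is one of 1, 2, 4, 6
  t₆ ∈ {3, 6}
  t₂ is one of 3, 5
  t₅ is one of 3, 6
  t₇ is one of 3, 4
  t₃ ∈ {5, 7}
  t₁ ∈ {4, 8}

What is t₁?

8

t₅ and t₆ between them cover only {3, 6} — a naked pair. Remove those values from t₂, t₄, t₇.
t₂ has just one choice, so t₂ = 5. Remove 5 from t₃.
t₃ must be 7 (only option left).
t₇ must be 4 (only option left). Eliminate 4 elsewhere: t₁, t₄.
So t₁ = 8.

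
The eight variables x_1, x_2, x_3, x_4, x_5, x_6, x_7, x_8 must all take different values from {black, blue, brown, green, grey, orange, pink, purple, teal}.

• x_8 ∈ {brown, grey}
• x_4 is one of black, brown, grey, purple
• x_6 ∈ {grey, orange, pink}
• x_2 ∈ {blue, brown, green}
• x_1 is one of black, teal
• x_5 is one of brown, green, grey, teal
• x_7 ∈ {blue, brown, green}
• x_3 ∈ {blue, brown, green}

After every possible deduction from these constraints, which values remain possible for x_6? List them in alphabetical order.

The 3 variables x_2, x_3, x_7 are confined to {blue, brown, green}, which locks those values in; drop them from x_4, x_5, x_8.
x_8 has just one choice, so x_8 = grey. So x_4, x_5, x_6 can't be grey.
x_5 has just one choice, so x_5 = teal. Remove teal from x_1.
x_1's domain is down to {black}, so x_1 = black. So x_4 can't be black.
x_4 must be purple (only option left).
No further eliminations apply; x_6 can still be any of orange, pink.

orange, pink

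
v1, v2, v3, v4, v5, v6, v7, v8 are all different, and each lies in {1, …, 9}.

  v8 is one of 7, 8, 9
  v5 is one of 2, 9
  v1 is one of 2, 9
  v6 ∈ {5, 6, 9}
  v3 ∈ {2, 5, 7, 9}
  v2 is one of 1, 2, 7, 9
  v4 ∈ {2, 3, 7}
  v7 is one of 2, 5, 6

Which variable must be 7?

The 8 variables draw from only 8 values {1, 2, 3, 5, 6, 7, 8, 9}, so each is used; only v2 can be 1, hence v2 = 1.
The 7 still-open variables draw from only 7 values {2, 3, 5, 6, 7, 8, 9}, so each is used; only v4 can be 3, hence v4 = 3.
The 6 still-open variables draw from only 6 values {2, 5, 6, 7, 8, 9}, so each is used; only v8 can be 8, hence v8 = 8.
The 5 still-open variables together cover exactly {2, 5, 6, 7, 9} — 5 values for 5 variables — and 7 appears only in v3's list, so v3 = 7.

v3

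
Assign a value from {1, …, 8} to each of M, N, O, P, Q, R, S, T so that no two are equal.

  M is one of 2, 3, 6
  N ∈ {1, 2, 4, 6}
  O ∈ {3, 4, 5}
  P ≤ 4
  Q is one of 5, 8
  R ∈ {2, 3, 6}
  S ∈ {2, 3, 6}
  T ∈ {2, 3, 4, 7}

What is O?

The 8 variables together cover exactly {1, 2, 3, 4, 5, 6, 7, 8} — 8 values for 8 variables — and 7 appears only in T's list, so T = 7.
Among the 7 still-open variables, 8 fits only Q (and all 7 values in {1, 2, 3, 4, 5, 6, 8} must be used), so Q = 8.
Among the 6 still-open variables, 5 fits only O (and all 6 values in {1, 2, 3, 4, 5, 6} must be used), so O = 5.

5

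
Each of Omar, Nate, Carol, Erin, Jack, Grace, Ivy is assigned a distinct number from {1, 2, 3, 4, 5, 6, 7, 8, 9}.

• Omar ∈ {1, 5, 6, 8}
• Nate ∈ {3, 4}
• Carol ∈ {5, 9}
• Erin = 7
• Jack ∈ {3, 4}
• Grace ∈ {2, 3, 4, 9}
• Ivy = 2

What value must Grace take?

Erin's domain is down to {7}, so Erin = 7.
Ivy has just one choice, so Ivy = 2. Remove 2 from Grace.
The 2 variables Nate and Jack are confined to {3, 4}, which locks those values in; drop them from Grace.
So Grace = 9.

9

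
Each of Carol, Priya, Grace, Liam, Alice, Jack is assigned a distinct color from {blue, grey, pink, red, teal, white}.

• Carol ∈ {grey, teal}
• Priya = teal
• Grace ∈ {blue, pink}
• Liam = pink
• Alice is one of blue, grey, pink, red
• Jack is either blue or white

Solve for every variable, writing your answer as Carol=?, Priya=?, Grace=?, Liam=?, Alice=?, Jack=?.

Carol=grey, Priya=teal, Grace=blue, Liam=pink, Alice=red, Jack=white

Priya must be teal (only option left). Remove teal from Carol.
Liam's domain is down to {pink}, so Liam = pink. Remove pink from Grace, Alice.
Carol must be grey (only option left). Eliminate grey elsewhere: Alice.
Grace must be blue (only option left). Strike blue from Alice, Jack.
That leaves Alice = red.
Jack's domain is down to {white}, so Jack = white.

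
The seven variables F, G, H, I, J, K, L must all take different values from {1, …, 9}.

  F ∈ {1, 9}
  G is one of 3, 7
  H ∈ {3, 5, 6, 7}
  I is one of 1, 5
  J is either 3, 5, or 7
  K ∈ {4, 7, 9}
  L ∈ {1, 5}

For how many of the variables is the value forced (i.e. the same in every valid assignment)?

3

Among the 7 variables, 4 fits only K (and all 7 values in {1, 3, 4, 5, 6, 7, 9} must be used), so K = 4.
Among the 6 still-open variables, 6 fits only H (and all 6 values in {1, 3, 5, 6, 7, 9} must be used), so H = 6.
The 5 still-open variables together cover exactly {1, 3, 5, 7, 9} — 5 values for 5 variables — and 9 appears only in F's list, so F = 9.
I and L share exactly the 2 values {1, 5}; by pigeonhole those values go to them, so strike 1, 5 from J.
Determined: F=9, H=6, K=4. The other variables each still have more than one consistent value. That makes 3.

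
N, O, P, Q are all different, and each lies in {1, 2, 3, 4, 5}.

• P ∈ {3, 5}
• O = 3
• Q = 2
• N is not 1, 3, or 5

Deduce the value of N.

4

O's domain is down to {3}, so O = 3. So P can't be 3.
P has just one choice, so P = 5.
Q has just one choice, so Q = 2. Strike 2 from N.
So N = 4.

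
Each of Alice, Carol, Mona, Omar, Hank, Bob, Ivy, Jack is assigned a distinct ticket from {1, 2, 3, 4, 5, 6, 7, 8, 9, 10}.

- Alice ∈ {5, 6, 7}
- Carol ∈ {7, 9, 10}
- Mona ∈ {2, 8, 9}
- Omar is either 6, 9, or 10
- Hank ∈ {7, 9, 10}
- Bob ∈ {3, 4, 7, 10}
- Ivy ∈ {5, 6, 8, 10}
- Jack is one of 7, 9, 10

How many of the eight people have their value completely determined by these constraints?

The 3 variables Carol, Hank, Jack are confined to {7, 9, 10}, which locks those values in; drop them from Alice, Mona, Omar, Bob, Ivy.
That leaves Omar = 6. Strike 6 from Alice, Ivy.
Alice's domain is down to {5}, so Alice = 5. Remove 5 from Ivy.
That leaves Ivy = 8. Eliminate 8 elsewhere: Mona.
That leaves Mona = 2.
Determined: Alice=5, Mona=2, Omar=6, Ivy=8. The other people each still have more than one consistent value. That makes 4.

4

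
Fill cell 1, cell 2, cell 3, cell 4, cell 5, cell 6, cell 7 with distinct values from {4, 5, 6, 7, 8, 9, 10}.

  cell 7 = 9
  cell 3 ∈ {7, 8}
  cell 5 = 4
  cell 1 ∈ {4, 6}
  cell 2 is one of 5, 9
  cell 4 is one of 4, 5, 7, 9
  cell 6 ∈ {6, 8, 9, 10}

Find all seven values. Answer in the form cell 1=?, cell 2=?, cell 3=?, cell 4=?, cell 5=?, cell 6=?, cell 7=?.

cell 5 must be 4 (only option left). Eliminate 4 elsewhere: cell 1, cell 4.
That leaves cell 7 = 9. Eliminate 9 elsewhere: cell 2, cell 4, cell 6.
That leaves cell 1 = 6. Eliminate 6 elsewhere: cell 6.
cell 2 must be 5 (only option left). Eliminate 5 elsewhere: cell 4.
cell 4's domain is down to {7}, so cell 4 = 7. Eliminate 7 elsewhere: cell 3.
cell 3's domain is down to {8}, so cell 3 = 8. Eliminate 8 elsewhere: cell 6.
cell 6 must be 10 (only option left).

cell 1=6, cell 2=5, cell 3=8, cell 4=7, cell 5=4, cell 6=10, cell 7=9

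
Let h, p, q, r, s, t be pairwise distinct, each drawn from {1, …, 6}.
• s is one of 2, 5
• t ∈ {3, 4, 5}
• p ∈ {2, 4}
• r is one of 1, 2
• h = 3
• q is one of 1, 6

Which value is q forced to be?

h must be 3 (only option left). Eliminate 3 elsewhere: t.
Among the 5 still-open variables, 6 fits only q (and all 5 values in {1, 2, 4, 5, 6} must be used), so q = 6.

6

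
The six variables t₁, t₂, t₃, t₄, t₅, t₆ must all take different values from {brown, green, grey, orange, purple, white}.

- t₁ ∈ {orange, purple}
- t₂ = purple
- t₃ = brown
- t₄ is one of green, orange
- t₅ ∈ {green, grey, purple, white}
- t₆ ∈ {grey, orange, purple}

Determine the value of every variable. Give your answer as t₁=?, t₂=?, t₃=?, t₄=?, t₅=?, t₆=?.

t₂'s domain is down to {purple}, so t₂ = purple. Remove purple from t₁, t₅, t₆.
That leaves t₃ = brown.
t₁ has just one choice, so t₁ = orange. Eliminate orange elsewhere: t₄, t₆.
That leaves t₄ = green. Eliminate green elsewhere: t₅.
t₆ must be grey (only option left). Remove grey from t₅.
t₅ must be white (only option left).

t₁=orange, t₂=purple, t₃=brown, t₄=green, t₅=white, t₆=grey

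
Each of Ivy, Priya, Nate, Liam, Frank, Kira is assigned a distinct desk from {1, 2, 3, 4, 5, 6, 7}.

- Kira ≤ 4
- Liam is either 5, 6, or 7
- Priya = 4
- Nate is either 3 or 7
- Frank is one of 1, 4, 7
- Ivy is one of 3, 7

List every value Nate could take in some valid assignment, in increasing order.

Priya's domain is down to {4}, so Priya = 4. So Frank, Kira can't be 4.
Ivy and Nate share exactly the 2 values {3, 7}; by pigeonhole those values go to them, so strike 3, 7 from Liam, Frank, Kira.
That leaves Frank = 1. So Kira can't be 1.
Kira must be 2 (only option left).
No further eliminations apply; Nate can still be any of 3, 7.

3, 7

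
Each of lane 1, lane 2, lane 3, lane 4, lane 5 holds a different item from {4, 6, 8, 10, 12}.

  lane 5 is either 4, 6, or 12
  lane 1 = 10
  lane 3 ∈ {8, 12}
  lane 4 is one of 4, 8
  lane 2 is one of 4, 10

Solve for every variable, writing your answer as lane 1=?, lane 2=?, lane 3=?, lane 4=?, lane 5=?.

lane 1=10, lane 2=4, lane 3=12, lane 4=8, lane 5=6

lane 1 must be 10 (only option left). Eliminate 10 elsewhere: lane 2.
That leaves lane 2 = 4. Strike 4 from lane 4, lane 5.
lane 4 must be 8 (only option left). Remove 8 from lane 3.
lane 3 must be 12 (only option left). Eliminate 12 elsewhere: lane 5.
That leaves lane 5 = 6.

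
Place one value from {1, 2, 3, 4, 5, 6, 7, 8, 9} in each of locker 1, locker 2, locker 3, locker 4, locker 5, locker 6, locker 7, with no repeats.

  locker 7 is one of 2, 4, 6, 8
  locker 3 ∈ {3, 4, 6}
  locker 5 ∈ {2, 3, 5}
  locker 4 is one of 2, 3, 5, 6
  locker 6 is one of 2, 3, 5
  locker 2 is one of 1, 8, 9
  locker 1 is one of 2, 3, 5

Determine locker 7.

locker 1, locker 5, locker 6 between them cover only {2, 3, 5} — a naked triple. Remove those values from locker 3, locker 4, locker 7.
locker 4's domain is down to {6}, so locker 4 = 6. Remove 6 from locker 3, locker 7.
locker 3 has just one choice, so locker 3 = 4. Eliminate 4 elsewhere: locker 7.
So locker 7 = 8.

8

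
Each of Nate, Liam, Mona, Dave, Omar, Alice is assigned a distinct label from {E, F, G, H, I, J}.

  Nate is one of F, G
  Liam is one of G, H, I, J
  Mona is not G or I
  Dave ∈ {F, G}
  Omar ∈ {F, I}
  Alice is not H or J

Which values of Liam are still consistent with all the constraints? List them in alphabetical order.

Nate and Dave share exactly the 2 values {F, G}; by pigeonhole those values go to them, so strike F, G from Liam, Mona, Omar, Alice.
That leaves Omar = I. So Liam, Alice can't be I.
Alice must be E (only option left). Remove E from Mona.
No further eliminations apply; Liam can still be any of H, J.

H, J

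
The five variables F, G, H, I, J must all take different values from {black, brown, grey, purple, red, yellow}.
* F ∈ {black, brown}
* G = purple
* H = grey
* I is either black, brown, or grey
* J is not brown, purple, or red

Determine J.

G's domain is down to {purple}, so G = purple.
H's domain is down to {grey}, so H = grey. Eliminate grey elsewhere: I, J.
The 3 still-open variables draw from only 3 values {black, brown, yellow}, so each is used; only J can be yellow, hence J = yellow.

yellow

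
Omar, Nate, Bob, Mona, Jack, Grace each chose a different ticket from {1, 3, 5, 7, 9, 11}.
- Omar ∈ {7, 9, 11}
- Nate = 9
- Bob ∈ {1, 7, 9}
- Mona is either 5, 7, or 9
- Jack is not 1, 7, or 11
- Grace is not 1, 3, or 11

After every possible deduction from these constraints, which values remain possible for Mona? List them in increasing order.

5, 7

Nate's domain is down to {9}, so Nate = 9. So Omar, Bob, Mona, Jack, Grace can't be 9.
The 5 still-open variables together cover exactly {1, 3, 5, 7, 11} — 5 values for 5 variables — and 1 appears only in Bob's list, so Bob = 1.
The 4 still-open variables together cover exactly {3, 5, 7, 11} — 4 values for 4 variables — and 3 appears only in Jack's list, so Jack = 3.
Among the 3 still-open variables, 11 fits only Omar (and all 3 values in {5, 7, 11} must be used), so Omar = 11.
No further eliminations apply; Mona can still be any of 5, 7.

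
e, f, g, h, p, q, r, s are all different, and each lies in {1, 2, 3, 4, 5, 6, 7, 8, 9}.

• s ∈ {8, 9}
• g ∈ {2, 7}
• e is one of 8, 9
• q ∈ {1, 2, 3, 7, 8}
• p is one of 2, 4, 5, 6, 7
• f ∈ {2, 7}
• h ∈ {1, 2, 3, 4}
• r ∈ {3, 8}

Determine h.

4

The 2 variables e and s are confined to {8, 9}, which locks those values in; drop them from q, r.
r's domain is down to {3}, so r = 3. So h, q can't be 3.
f and g between them cover only {2, 7} — a naked pair. Remove those values from h, p, q.
q's domain is down to {1}, so q = 1. So h can't be 1.
So h = 4.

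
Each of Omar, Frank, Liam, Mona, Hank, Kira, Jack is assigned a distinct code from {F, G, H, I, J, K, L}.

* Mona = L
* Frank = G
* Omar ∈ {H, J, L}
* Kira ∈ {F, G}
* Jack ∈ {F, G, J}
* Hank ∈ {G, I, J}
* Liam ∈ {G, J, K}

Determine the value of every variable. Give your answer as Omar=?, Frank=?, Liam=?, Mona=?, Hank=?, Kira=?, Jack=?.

Frank must be G (only option left). Strike G from Liam, Hank, Kira, Jack.
That leaves Mona = L. Eliminate L elsewhere: Omar.
Kira's domain is down to {F}, so Kira = F. Remove F from Jack.
Jack's domain is down to {J}, so Jack = J. So Omar, Liam, Hank can't be J.
Omar has just one choice, so Omar = H.
Liam must be K (only option left).
Hank has just one choice, so Hank = I.

Omar=H, Frank=G, Liam=K, Mona=L, Hank=I, Kira=F, Jack=J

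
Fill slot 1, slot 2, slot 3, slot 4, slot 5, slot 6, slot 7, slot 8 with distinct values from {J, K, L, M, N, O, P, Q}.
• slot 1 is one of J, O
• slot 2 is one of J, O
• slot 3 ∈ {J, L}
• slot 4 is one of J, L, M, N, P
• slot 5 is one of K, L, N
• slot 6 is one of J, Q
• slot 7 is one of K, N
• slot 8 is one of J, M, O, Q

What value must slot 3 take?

The 8 variables together cover exactly {J, K, L, M, N, O, P, Q} — 8 values for 8 variables — and P appears only in slot 4's list, so slot 4 = P.
The 7 still-open variables together cover exactly {J, K, L, M, N, O, Q} — 7 values for 7 variables — and M appears only in slot 8's list, so slot 8 = M.
The 6 still-open variables together cover exactly {J, K, L, N, O, Q} — 6 values for 6 variables — and Q appears only in slot 6's list, so slot 6 = Q.
The 2 variables slot 1 and slot 2 are confined to {J, O}, which locks those values in; drop them from slot 3.
So slot 3 = L.

L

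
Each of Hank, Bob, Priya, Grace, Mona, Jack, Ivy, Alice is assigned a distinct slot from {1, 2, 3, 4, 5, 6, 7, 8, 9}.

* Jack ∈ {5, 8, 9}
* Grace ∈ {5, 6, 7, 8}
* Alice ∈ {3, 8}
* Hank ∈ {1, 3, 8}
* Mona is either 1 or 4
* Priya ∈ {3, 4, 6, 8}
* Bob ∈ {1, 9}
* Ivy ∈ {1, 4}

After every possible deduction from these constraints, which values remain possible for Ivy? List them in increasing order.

1, 4

The 8 variables draw from only 8 values {1, 3, 4, 5, 6, 7, 8, 9}, so each is used; only Grace can be 7, hence Grace = 7.
The 7 still-open variables draw from only 7 values {1, 3, 4, 5, 6, 8, 9}, so each is used; only Jack can be 5, hence Jack = 5.
The 6 still-open variables together cover exactly {1, 3, 4, 6, 8, 9} — 6 values for 6 variables — and 6 appears only in Priya's list, so Priya = 6.
Among the 5 still-open variables, 9 fits only Bob (and all 5 values in {1, 3, 4, 8, 9} must be used), so Bob = 9.
Mona and Ivy share exactly the 2 values {1, 4}; by pigeonhole those values go to them, so strike 1, 4 from Hank.
No further eliminations apply; Ivy can still be any of 1, 4.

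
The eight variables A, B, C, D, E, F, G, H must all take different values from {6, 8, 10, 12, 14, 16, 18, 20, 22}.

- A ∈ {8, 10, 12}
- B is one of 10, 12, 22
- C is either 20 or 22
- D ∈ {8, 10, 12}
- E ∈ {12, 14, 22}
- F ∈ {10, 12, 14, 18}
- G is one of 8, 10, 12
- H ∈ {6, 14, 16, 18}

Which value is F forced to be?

18

A, D, G between them cover only {8, 10, 12} — a naked triple. Remove those values from B, E, F.
That leaves B = 22. Eliminate 22 elsewhere: C, E.
That leaves C = 20.
That leaves E = 14. Eliminate 14 elsewhere: F, H.
So F = 18.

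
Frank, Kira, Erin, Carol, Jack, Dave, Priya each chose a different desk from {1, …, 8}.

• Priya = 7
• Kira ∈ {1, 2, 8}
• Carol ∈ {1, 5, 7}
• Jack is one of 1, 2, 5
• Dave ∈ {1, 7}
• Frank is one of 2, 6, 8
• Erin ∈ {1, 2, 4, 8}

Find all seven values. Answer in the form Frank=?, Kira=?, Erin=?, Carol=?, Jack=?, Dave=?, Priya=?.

Frank=6, Kira=8, Erin=4, Carol=5, Jack=2, Dave=1, Priya=7

Priya must be 7 (only option left). Eliminate 7 elsewhere: Carol, Dave.
That leaves Dave = 1. So Kira, Erin, Carol, Jack can't be 1.
Carol's domain is down to {5}, so Carol = 5. So Jack can't be 5.
Jack must be 2 (only option left). So Frank, Kira, Erin can't be 2.
Kira has just one choice, so Kira = 8. So Frank, Erin can't be 8.
Erin must be 4 (only option left).
Frank must be 6 (only option left).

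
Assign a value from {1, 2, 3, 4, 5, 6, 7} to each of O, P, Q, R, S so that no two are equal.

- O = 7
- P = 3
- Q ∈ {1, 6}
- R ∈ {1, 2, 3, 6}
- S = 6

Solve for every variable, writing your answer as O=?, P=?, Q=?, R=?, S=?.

O=7, P=3, Q=1, R=2, S=6

O must be 7 (only option left).
That leaves P = 3. So R can't be 3.
S's domain is down to {6}, so S = 6. Remove 6 from Q, R.
Q's domain is down to {1}, so Q = 1. So R can't be 1.
R must be 2 (only option left).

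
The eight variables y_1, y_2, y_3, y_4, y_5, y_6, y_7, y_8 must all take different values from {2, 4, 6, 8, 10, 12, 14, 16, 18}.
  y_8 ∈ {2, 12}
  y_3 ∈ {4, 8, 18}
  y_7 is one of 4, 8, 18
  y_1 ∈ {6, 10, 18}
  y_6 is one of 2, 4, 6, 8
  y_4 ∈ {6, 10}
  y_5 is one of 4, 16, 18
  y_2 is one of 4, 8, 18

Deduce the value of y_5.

The 8 variables draw from only 8 values {2, 4, 6, 8, 10, 12, 16, 18}, so each is used; only y_8 can be 12, hence y_8 = 12.
Among the 7 still-open variables, 2 fits only y_6 (and all 7 values in {2, 4, 6, 8, 10, 16, 18} must be used), so y_6 = 2.
The 6 still-open variables draw from only 6 values {4, 6, 8, 10, 16, 18}, so each is used; only y_5 can be 16, hence y_5 = 16.

16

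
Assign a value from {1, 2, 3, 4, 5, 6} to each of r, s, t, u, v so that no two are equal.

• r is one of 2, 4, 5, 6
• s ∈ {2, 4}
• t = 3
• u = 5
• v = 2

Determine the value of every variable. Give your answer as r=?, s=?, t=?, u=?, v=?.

r=6, s=4, t=3, u=5, v=2

t has just one choice, so t = 3.
u's domain is down to {5}, so u = 5. Strike 5 from r.
That leaves v = 2. So r, s can't be 2.
s has just one choice, so s = 4. Eliminate 4 elsewhere: r.
That leaves r = 6.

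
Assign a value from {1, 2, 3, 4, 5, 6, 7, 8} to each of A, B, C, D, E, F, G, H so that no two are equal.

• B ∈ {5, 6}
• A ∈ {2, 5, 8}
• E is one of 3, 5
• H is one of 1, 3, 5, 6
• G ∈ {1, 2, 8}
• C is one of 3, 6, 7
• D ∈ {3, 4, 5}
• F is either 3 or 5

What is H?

1

The 8 variables draw from only 8 values {1, 2, 3, 4, 5, 6, 7, 8}, so each is used; only D can be 4, hence D = 4.
The 7 still-open variables together cover exactly {1, 2, 3, 5, 6, 7, 8} — 7 values for 7 variables — and 7 appears only in C's list, so C = 7.
E and F between them cover only {3, 5} — a naked pair. Remove those values from A, B, H.
B must be 6 (only option left). Strike 6 from H.
So H = 1.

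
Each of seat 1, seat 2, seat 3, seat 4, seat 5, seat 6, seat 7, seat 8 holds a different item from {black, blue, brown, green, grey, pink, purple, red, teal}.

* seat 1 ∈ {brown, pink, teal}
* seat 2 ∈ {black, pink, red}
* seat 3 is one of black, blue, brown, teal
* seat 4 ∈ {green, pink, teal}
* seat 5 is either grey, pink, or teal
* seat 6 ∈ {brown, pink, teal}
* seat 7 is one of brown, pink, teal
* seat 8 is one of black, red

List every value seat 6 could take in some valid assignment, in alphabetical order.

The 8 variables draw from only 8 values {black, blue, brown, green, grey, pink, red, teal}, so each is used; only seat 3 can be blue, hence seat 3 = blue.
Among the 7 still-open variables, green fits only seat 4 (and all 7 values in {black, brown, green, grey, pink, red, teal} must be used), so seat 4 = green.
Among the 6 still-open variables, grey fits only seat 5 (and all 6 values in {black, brown, grey, pink, red, teal} must be used), so seat 5 = grey.
seat 1, seat 6, seat 7 share exactly the 3 values {brown, pink, teal}; by pigeonhole those values go to them, so strike brown, pink, teal from seat 2.
No further eliminations apply; seat 6 can still be any of brown, pink, teal.

brown, pink, teal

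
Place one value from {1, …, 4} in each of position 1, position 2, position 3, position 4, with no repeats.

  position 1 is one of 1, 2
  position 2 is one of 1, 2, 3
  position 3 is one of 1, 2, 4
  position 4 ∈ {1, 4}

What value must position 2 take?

3

The 4 variables together cover exactly {1, 2, 3, 4} — 4 values for 4 variables — and 3 appears only in position 2's list, so position 2 = 3.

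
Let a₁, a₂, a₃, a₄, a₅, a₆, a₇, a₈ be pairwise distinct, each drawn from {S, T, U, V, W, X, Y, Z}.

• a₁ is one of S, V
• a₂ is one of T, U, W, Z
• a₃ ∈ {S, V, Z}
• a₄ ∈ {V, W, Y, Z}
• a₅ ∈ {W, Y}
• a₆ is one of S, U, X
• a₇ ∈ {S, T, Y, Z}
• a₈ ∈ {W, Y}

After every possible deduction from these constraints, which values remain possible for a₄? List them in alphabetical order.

V, Z

The 8 variables draw from only 8 values {S, T, U, V, W, X, Y, Z}, so each is used; only a₆ can be X, hence a₆ = X.
The 7 still-open variables draw from only 7 values {S, T, U, V, W, Y, Z}, so each is used; only a₂ can be U, hence a₂ = U.
The 6 still-open variables together cover exactly {S, T, V, W, Y, Z} — 6 values for 6 variables — and T appears only in a₇'s list, so a₇ = T.
The 2 variables a₅ and a₈ are confined to {W, Y}, which locks those values in; drop them from a₄.
No further eliminations apply; a₄ can still be any of V, Z.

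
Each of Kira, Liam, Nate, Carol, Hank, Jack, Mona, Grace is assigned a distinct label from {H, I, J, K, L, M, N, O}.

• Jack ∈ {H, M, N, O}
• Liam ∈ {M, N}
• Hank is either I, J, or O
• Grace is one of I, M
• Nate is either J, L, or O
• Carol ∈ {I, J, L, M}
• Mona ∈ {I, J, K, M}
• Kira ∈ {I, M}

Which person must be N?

Among the 8 variables, H fits only Jack (and all 8 values in {H, I, J, K, L, M, N, O} must be used), so Jack = H.
The 7 still-open variables together cover exactly {I, J, K, L, M, N, O} — 7 values for 7 variables — and K appears only in Mona's list, so Mona = K.
The 6 still-open variables together cover exactly {I, J, L, M, N, O} — 6 values for 6 variables — and N appears only in Liam's list, so Liam = N.

Liam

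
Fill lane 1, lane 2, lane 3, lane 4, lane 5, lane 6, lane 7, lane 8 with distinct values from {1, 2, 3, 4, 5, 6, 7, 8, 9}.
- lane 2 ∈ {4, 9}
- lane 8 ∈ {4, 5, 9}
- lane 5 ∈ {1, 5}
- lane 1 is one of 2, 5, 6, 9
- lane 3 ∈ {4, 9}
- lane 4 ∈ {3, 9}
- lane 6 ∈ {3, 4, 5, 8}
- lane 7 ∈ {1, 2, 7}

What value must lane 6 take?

8

lane 2 and lane 3 share exactly the 2 values {4, 9}; by pigeonhole those values go to them, so strike 4, 9 from lane 1, lane 4, lane 6, lane 8.
lane 4's domain is down to {3}, so lane 4 = 3. So lane 6 can't be 3.
lane 8 must be 5 (only option left). Eliminate 5 elsewhere: lane 1, lane 5, lane 6.
So lane 6 = 8.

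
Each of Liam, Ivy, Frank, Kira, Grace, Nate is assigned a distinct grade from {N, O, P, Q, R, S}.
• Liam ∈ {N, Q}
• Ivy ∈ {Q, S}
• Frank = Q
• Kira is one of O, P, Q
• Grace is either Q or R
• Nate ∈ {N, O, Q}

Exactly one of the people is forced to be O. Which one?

Nate

Frank must be Q (only option left). Strike Q from Liam, Ivy, Kira, Grace, Nate.
Grace's domain is down to {R}, so Grace = R.
Liam must be N (only option left). Strike N from Nate.
So O goes to Nate.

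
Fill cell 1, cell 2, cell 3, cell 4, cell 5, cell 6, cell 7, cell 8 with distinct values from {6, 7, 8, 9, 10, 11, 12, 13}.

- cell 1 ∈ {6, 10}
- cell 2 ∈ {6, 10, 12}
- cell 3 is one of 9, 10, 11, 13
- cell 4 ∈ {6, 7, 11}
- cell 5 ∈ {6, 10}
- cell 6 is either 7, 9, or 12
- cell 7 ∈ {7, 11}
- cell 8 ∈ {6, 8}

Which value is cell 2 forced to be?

12

The 8 variables together cover exactly {6, 7, 8, 9, 10, 11, 12, 13} — 8 values for 8 variables — and 8 appears only in cell 8's list, so cell 8 = 8.
The 7 still-open variables draw from only 7 values {6, 7, 9, 10, 11, 12, 13}, so each is used; only cell 3 can be 13, hence cell 3 = 13.
The 6 still-open variables together cover exactly {6, 7, 9, 10, 11, 12} — 6 values for 6 variables — and 9 appears only in cell 6's list, so cell 6 = 9.
The 5 still-open variables draw from only 5 values {6, 7, 10, 11, 12}, so each is used; only cell 2 can be 12, hence cell 2 = 12.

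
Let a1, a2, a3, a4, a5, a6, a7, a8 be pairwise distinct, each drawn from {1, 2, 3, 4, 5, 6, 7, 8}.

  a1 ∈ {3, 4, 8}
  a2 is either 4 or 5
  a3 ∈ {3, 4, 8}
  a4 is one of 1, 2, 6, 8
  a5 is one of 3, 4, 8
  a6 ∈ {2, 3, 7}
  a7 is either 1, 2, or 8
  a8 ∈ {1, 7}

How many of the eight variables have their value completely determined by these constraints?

The 8 variables together cover exactly {1, 2, 3, 4, 5, 6, 7, 8} — 8 values for 8 variables — and 5 appears only in a2's list, so a2 = 5.
Among the 7 still-open variables, 6 fits only a4 (and all 7 values in {1, 2, 3, 4, 6, 7, 8} must be used), so a4 = 6.
a1, a3, a5 share exactly the 3 values {3, 4, 8}; by pigeonhole those values go to them, so strike 3, 4, 8 from a6, a7.
Determined: a2=5, a4=6. The other variables each still have more than one consistent value. That makes 2.

2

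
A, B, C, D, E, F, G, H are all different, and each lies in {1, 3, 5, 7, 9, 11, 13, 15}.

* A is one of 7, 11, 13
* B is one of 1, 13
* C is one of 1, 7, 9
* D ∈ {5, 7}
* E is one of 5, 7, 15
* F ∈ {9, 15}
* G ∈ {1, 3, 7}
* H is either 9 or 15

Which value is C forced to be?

The 8 variables together cover exactly {1, 3, 5, 7, 9, 11, 13, 15} — 8 values for 8 variables — and 3 appears only in G's list, so G = 3.
The 7 still-open variables draw from only 7 values {1, 5, 7, 9, 11, 13, 15}, so each is used; only A can be 11, hence A = 11.
The 6 still-open variables draw from only 6 values {1, 5, 7, 9, 13, 15}, so each is used; only B can be 13, hence B = 13.
The 5 still-open variables draw from only 5 values {1, 5, 7, 9, 15}, so each is used; only C can be 1, hence C = 1.

1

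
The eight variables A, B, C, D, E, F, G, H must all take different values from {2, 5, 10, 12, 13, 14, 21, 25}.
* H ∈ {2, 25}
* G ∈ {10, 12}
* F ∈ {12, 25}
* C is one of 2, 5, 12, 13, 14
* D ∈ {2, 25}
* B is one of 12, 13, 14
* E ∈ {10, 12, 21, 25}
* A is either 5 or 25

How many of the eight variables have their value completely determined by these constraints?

The 8 variables together cover exactly {2, 5, 10, 12, 13, 14, 21, 25} — 8 values for 8 variables — and 21 appears only in E's list, so E = 21.
Among the 7 still-open variables, 10 fits only G (and all 7 values in {2, 5, 10, 12, 13, 14, 25} must be used), so G = 10.
The 2 variables D and H are confined to {2, 25}, which locks those values in; drop them from A, C, F.
A's domain is down to {5}, so A = 5. So C can't be 5.
That leaves F = 12. So B, C can't be 12.
Determined: A=5, E=21, F=12, G=10. The other variables each still have more than one consistent value. That makes 4.

4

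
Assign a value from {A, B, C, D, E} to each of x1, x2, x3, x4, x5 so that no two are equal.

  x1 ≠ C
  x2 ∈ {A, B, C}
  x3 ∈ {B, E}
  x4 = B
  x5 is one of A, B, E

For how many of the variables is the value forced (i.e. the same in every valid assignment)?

5

x4 has just one choice, so x4 = B. Eliminate B elsewhere: x1, x2, x3, x5.
x3's domain is down to {E}, so x3 = E. Eliminate E elsewhere: x1, x5.
x5 must be A (only option left). Strike A from x1, x2.
That leaves x1 = D.
x2 has just one choice, so x2 = C.
Every variable is fixed: x1=D, x2=C, x3=E, x4=B, x5=A. That makes 5.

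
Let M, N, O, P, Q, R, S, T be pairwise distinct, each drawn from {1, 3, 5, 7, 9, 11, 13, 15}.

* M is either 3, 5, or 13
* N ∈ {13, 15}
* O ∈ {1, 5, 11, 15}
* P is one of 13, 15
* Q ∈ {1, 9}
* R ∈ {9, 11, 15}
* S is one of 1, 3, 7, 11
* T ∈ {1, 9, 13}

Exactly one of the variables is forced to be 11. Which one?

R

Among the 8 variables, 7 fits only S (and all 8 values in {1, 3, 5, 7, 9, 11, 13, 15} must be used), so S = 7.
Among the 7 still-open variables, 3 fits only M (and all 7 values in {1, 3, 5, 9, 11, 13, 15} must be used), so M = 3.
The 6 still-open variables draw from only 6 values {1, 5, 9, 11, 13, 15}, so each is used; only O can be 5, hence O = 5.
The 5 still-open variables together cover exactly {1, 9, 11, 13, 15} — 5 values for 5 variables — and 11 appears only in R's list, so R = 11.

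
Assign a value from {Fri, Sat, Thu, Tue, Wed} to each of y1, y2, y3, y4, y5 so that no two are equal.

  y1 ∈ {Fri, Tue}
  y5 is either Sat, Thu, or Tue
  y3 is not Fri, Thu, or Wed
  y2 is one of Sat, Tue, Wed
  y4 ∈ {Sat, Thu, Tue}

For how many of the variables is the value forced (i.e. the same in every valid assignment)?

2

Among the 5 variables, Fri fits only y1 (and all 5 values in {Fri, Sat, Thu, Tue, Wed} must be used), so y1 = Fri.
The 4 still-open variables together cover exactly {Sat, Thu, Tue, Wed} — 4 values for 4 variables — and Wed appears only in y2's list, so y2 = Wed.
Determined: y1=Fri, y2=Wed. The other variables each still have more than one consistent value. That makes 2.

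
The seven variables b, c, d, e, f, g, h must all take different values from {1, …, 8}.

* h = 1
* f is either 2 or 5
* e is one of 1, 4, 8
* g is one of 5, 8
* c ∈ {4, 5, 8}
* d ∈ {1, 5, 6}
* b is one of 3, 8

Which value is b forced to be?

3

h's domain is down to {1}, so h = 1. Strike 1 from d, e.
The 6 still-open variables draw from only 6 values {2, 3, 4, 5, 6, 8}, so each is used; only f can be 2, hence f = 2.
The 5 still-open variables together cover exactly {3, 4, 5, 6, 8} — 5 values for 5 variables — and 3 appears only in b's list, so b = 3.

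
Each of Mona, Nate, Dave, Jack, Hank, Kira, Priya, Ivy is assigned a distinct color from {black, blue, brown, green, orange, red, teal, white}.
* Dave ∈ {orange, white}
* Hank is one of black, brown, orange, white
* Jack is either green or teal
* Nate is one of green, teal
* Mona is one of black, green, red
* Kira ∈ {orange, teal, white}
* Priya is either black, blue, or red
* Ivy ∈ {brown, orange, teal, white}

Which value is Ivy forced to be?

brown

The 8 variables draw from only 8 values {black, blue, brown, green, orange, red, teal, white}, so each is used; only Priya can be blue, hence Priya = blue.
The 7 still-open variables together cover exactly {black, brown, green, orange, red, teal, white} — 7 values for 7 variables — and red appears only in Mona's list, so Mona = red.
The 6 still-open variables draw from only 6 values {black, brown, green, orange, teal, white}, so each is used; only Hank can be black, hence Hank = black.
Among the 5 still-open variables, brown fits only Ivy (and all 5 values in {brown, green, orange, teal, white} must be used), so Ivy = brown.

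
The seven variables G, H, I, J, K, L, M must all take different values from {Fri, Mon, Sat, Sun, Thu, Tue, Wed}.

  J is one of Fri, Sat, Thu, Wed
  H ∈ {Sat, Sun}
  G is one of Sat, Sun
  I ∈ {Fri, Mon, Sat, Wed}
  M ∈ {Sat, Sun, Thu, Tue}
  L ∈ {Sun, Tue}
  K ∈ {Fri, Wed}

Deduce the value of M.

Among the 7 variables, Mon fits only I (and all 7 values in {Fri, Mon, Sat, Sun, Thu, Tue, Wed} must be used), so I = Mon.
G and H between them cover only {Sat, Sun} — a naked pair. Remove those values from J, L, M.
L's domain is down to {Tue}, so L = Tue. So M can't be Tue.
So M = Thu.

Thu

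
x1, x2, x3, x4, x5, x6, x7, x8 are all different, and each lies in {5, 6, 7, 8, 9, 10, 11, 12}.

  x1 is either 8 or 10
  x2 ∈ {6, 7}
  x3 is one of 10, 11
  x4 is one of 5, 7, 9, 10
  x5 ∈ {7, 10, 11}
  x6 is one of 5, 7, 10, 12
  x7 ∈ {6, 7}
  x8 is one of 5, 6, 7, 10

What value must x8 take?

The 8 variables together cover exactly {5, 6, 7, 8, 9, 10, 11, 12} — 8 values for 8 variables — and 8 appears only in x1's list, so x1 = 8.
Among the 7 still-open variables, 9 fits only x4 (and all 7 values in {5, 6, 7, 9, 10, 11, 12} must be used), so x4 = 9.
The 6 still-open variables together cover exactly {5, 6, 7, 10, 11, 12} — 6 values for 6 variables — and 12 appears only in x6's list, so x6 = 12.
The 5 still-open variables draw from only 5 values {5, 6, 7, 10, 11}, so each is used; only x8 can be 5, hence x8 = 5.

5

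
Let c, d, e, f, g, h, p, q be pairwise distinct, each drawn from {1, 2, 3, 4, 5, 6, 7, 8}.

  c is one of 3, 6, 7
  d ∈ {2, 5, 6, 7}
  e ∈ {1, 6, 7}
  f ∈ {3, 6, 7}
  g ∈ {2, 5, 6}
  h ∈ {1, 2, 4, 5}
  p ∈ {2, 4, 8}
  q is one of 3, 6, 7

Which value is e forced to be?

Among the 8 variables, 8 fits only p (and all 8 values in {1, 2, 3, 4, 5, 6, 7, 8} must be used), so p = 8.
The 7 still-open variables draw from only 7 values {1, 2, 3, 4, 5, 6, 7}, so each is used; only h can be 4, hence h = 4.
The 6 still-open variables together cover exactly {1, 2, 3, 5, 6, 7} — 6 values for 6 variables — and 1 appears only in e's list, so e = 1.

1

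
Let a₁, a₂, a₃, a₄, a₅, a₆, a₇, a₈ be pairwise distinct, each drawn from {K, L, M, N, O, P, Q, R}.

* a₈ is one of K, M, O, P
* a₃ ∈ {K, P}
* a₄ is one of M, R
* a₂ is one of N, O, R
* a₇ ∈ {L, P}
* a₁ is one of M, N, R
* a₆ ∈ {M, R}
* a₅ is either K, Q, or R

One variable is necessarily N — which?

The 8 variables draw from only 8 values {K, L, M, N, O, P, Q, R}, so each is used; only a₇ can be L, hence a₇ = L.
The 7 still-open variables draw from only 7 values {K, M, N, O, P, Q, R}, so each is used; only a₅ can be Q, hence a₅ = Q.
a₄ and a₆ between them cover only {M, R} — a naked pair. Remove those values from a₁, a₂, a₈.
So N goes to a₁.

a₁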